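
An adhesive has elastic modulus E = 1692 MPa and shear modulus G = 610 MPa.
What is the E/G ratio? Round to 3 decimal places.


E/G = 1692 / 610 = 2.774

2.774


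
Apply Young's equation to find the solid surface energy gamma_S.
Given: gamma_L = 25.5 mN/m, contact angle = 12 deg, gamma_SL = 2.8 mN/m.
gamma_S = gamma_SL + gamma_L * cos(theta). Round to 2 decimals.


theta_rad = 12 * pi/180 = 0.209440
gamma_S = 2.8 + 25.5 * cos(0.209440)
= 27.74 mN/m

27.74


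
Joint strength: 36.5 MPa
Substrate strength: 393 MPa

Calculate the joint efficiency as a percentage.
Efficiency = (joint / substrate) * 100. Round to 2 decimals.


Efficiency = (36.5 / 393) * 100 = 9.29%

9.29


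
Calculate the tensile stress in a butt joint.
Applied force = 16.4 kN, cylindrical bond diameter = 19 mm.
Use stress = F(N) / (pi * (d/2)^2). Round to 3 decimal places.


A = pi * 9.5^2 = 283.5287 mm^2
sigma = 16400.0 / 283.5287 = 57.842 MPa

57.842


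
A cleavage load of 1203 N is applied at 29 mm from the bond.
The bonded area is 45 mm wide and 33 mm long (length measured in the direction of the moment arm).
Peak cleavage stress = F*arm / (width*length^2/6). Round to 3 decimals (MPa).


Moment = 1203 * 29 = 34887 N*mm
Section modulus = 45 * 1089 / 6 = 49005 / 6 mm^3
Stress = 34887 / (49005 / 6) = 209322 / 49005
= 4.271 MPa

4.271


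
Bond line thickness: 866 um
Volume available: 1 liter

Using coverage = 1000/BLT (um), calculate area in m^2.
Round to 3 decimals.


1 L = 1e6 mm^3, thickness = 866 um = 0.866 mm
Area = 1e6 / 0.866 mm^2 = (1e6 / 0.866) / 1e6 m^2 = 1000 / 866 m^2
= 1.155 m^2

1.155


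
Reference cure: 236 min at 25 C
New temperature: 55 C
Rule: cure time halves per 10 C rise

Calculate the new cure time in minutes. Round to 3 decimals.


factor = 2^((55-25)/10) = 8.0000
t_new = 236 / 8.0000 = 29.500 min

29.500


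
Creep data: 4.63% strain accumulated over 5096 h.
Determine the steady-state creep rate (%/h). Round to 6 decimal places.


Rate = 4.63 / 5096 = 0.000909 %/h

0.000909


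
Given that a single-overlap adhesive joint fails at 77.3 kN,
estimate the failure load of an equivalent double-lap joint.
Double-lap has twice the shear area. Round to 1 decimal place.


Double-lap factor = 2
Expected load = 77.3 * 2 = 154.6 kN

154.6


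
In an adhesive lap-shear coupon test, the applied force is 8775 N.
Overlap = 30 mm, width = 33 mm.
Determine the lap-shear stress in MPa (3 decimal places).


stress = F / (overlap * width)
= 8775 / (30 * 33)
= 8.864 MPa

8.864


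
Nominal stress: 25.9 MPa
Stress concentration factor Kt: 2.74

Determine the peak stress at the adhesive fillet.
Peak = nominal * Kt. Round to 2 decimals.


Peak stress = 25.9 * 2.74
= 70.97 MPa

70.97


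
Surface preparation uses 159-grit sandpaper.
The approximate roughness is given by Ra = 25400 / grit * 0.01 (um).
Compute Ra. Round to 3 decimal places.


Ra = 25400 / 159 * 0.01
= 254 / 159
= 1.597 um

1.597


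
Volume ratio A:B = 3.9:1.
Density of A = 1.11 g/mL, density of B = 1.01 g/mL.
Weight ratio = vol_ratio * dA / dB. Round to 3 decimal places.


Wt ratio = 3.9 * 1.11 / 1.01
= 4.286

4.286


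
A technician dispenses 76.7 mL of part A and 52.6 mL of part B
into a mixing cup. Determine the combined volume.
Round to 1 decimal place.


Combined volume = 76.7 + 52.6
= 129.3 mL

129.3


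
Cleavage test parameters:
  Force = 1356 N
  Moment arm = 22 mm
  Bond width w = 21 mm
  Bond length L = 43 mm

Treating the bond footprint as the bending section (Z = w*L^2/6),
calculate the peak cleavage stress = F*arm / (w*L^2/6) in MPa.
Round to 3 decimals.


M = 1356 * 22 = 29832 N*mm
Z = 21 * 43^2 / 6 = 38829 / 6 mm^3
sigma = M / Z = 6 * 29832 / 38829 = 178992 / 38829
= 4.610 MPa

4.610


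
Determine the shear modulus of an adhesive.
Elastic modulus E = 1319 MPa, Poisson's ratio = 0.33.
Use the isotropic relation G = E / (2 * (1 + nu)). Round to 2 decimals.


G = 1319 / (2*(1+0.33)) = 1319 / 2.66
= 495.86 MPa

495.86


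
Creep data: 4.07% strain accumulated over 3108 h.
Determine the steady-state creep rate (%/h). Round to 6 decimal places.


Rate = 4.07 / 3108 = 0.001310 %/h

0.001310


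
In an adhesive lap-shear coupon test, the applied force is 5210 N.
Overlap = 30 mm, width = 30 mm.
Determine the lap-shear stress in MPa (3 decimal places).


stress = F / (overlap * width)
= 5210 / (30 * 30)
= 5.789 MPa

5.789


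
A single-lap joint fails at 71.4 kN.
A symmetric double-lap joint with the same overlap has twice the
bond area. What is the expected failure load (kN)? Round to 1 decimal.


Double-lap load = 2 * 71.4 = 142.8 kN

142.8


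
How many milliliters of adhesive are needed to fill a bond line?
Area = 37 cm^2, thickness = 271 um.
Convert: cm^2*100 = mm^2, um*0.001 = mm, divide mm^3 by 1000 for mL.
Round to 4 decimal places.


= (37 * 100) * (271 * 0.001) / 1000
= 1.0027 mL

1.0027


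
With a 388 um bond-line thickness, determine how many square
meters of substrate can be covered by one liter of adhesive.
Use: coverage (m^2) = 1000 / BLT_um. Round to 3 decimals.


Coverage = 1000 / 388 = 2.577 m^2

2.577


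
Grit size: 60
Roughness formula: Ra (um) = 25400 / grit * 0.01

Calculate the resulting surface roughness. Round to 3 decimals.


Ra = 25400 / 60 * 0.01
= 4.233 um

4.233


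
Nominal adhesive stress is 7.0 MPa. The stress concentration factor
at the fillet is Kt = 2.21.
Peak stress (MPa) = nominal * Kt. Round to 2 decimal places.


Peak = 7.0 * 2.21 = 15.47 MPa

15.47


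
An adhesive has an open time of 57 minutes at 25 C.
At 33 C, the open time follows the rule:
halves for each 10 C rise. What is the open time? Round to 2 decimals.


Factor = 2^((33-25)/10) = 1.7411
Open time = 57 / 1.7411 = 32.74 min

32.74


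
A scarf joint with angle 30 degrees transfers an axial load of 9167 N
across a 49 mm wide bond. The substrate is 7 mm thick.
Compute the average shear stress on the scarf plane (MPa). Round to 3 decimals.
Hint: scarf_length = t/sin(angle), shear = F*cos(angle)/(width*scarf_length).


scarf_length = 7 / sin(30 deg) = 14.0000 mm
cos(30 deg) = 0.866025
shear stress = 9167 * 0.866025 / (49 * 14.0000)
= 11.573 MPa

11.573


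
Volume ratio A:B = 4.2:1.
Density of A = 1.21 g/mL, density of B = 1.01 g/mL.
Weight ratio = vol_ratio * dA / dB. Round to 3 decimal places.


Wt ratio = 4.2 * 1.21 / 1.01
= 5.032

5.032


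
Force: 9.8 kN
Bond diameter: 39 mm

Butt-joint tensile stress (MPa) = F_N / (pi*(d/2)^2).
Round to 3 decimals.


F_N = 9.8 * 1000 = 9800.0 N
A = pi*(19.5)^2 = 1194.5906 mm^2
stress = 9800.0 / 1194.5906 = 8.204 MPa

8.204


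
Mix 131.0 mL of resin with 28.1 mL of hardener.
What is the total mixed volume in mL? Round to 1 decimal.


Total = 131.0 + 28.1 = 159.1 mL

159.1


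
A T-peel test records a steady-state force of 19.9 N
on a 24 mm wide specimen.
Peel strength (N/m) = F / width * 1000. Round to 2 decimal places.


Peel strength = 19.9 / 24 * 1000
= 829.17 N/m

829.17


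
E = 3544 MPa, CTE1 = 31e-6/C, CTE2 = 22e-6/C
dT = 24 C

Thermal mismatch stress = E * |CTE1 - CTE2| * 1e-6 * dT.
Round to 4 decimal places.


= 3544 * 9e-6 * 24
= 0.7655 MPa

0.7655


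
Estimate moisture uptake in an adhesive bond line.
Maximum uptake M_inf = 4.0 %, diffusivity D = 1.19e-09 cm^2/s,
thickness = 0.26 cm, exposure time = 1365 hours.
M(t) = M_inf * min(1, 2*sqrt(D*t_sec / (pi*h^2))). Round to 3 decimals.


Convert time: 1365 h = 4914000 s
ratio = min(1, 2*sqrt(1.19e-09*4914000/(pi*0.26^2)))
= 0.331874
M(t) = 4.0 * 0.331874 = 1.327%

1.327


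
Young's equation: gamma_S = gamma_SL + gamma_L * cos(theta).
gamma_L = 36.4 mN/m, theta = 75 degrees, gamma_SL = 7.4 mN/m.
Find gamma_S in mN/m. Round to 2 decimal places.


cos(75 deg) = 0.258819
gamma_S = 7.4 + 36.4 * 0.258819
= 16.82 mN/m

16.82


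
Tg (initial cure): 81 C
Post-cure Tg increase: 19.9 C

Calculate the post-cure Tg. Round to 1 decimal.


Post-cure Tg = 81 + 19.9 = 100.9 C

100.9


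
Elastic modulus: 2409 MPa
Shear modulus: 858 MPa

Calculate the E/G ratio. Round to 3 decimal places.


E / G = 2409 / 858 = 2.808

2.808


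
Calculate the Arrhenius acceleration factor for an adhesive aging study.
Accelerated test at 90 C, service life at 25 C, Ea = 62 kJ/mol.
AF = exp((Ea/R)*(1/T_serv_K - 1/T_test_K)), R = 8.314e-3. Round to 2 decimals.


T_test = 363.15 K, T_serv = 298.15 K
Ea/R = 62 / 0.008314 = 7457.30
AF = exp(7457.30 * (1/298.15 - 1/363.15))
= 87.96

87.96


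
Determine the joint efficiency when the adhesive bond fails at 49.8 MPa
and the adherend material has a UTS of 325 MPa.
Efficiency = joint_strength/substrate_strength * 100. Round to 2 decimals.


Joint efficiency = 49.8 / 325 * 100
= 15.32%

15.32


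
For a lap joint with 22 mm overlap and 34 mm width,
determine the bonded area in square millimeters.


Area = 22 * 34 = 748 mm^2

748


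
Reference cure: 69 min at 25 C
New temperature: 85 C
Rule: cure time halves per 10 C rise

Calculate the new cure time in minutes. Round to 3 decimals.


factor = 2^((85-25)/10) = 64.0000
t_new = 69 / 64.0000 = 1.078 min

1.078


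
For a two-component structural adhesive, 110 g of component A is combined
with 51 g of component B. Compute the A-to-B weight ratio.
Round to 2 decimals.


Weight ratio A:B = 110 / 51
= 2.16

2.16


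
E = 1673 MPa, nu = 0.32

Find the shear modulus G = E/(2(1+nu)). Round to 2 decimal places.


G = 1673 / (2 * 1.32)
= 633.71 MPa

633.71


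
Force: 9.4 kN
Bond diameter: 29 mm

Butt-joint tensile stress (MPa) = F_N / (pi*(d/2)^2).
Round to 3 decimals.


F_N = 9.4 * 1000 = 9400.0 N
A = pi*(14.5)^2 = 660.5199 mm^2
stress = 9400.0 / 660.5199 = 14.231 MPa

14.231


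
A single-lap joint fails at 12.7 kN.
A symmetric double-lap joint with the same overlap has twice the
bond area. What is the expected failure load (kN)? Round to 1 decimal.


Double-lap load = 2 * 12.7 = 25.4 kN

25.4


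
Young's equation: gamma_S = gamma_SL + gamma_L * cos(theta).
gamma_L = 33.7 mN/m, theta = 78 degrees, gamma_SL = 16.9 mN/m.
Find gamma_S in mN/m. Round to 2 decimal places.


cos(78 deg) = 0.207912
gamma_S = 16.9 + 33.7 * 0.207912
= 23.91 mN/m

23.91


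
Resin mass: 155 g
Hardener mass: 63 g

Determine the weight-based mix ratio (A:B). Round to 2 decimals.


Ratio = 155 / 63 = 2.46

2.46


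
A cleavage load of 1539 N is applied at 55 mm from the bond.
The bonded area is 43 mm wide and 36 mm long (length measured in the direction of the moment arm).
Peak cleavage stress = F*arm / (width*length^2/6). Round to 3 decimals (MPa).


Moment = 1539 * 55 = 84645 N*mm
Section modulus = 43 * 1296 / 6 = 55728 / 6 mm^3
Stress = 84645 / (55728 / 6) = 507870 / 55728
= 9.113 MPa

9.113


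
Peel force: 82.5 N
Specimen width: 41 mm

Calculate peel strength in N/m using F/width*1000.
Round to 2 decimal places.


Peel strength = 82.5 / 41 * 1000 = 2012.20 N/m

2012.20


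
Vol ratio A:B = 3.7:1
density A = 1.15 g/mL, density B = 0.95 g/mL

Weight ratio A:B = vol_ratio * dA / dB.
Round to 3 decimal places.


Weight ratio = 3.7 * 1.15 / 0.95
= 4.479

4.479


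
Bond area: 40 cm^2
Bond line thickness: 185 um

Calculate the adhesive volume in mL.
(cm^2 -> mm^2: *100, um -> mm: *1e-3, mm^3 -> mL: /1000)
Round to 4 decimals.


V = 40*100 * 185*1e-3 / 1000
= 0.7400 mL

0.7400


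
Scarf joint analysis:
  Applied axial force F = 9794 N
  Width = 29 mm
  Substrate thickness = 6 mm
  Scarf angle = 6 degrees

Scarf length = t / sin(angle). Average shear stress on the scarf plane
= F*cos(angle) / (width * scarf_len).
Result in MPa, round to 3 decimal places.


Scarf length = 6 / sin(6 deg) = 57.4006 mm
cos(6 deg) = 0.994522
Shear = 9794 * 0.994522 / (29 * 57.4006)
= 5.851 MPa

5.851


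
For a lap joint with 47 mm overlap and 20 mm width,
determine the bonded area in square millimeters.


Area = 47 * 20 = 940 mm^2

940


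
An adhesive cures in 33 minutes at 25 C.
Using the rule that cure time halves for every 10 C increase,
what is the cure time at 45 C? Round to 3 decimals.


Factor = 2^((45 - 25) / 10) = 4.0000
Cure time = 33 / 4.0000
= 8.250 minutes

8.250


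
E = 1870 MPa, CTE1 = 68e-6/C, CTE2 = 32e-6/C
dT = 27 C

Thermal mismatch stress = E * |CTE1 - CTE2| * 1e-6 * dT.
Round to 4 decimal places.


= 1870 * 36e-6 * 27
= 1.8176 MPa

1.8176


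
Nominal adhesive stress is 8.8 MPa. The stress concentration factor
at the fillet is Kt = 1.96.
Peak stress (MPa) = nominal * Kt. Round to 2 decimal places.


Peak = 8.8 * 1.96 = 17.25 MPa

17.25


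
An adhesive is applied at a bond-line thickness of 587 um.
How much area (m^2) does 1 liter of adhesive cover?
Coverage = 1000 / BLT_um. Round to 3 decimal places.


Coverage = 1000 / 587 = 1.704 m^2

1.704


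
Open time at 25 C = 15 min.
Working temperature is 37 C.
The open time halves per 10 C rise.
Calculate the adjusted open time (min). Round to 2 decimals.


factor = 2^((37 - 25) / 10) = 2.2974
ot = 15 / 2.2974 = 6.53 min

6.53


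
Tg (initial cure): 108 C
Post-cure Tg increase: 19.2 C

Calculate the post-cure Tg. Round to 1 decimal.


Post-cure Tg = 108 + 19.2 = 127.2 C

127.2


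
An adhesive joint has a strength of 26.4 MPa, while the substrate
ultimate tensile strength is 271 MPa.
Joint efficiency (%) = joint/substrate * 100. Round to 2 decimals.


Efficiency = 26.4 / 271 * 100
= 9.74%

9.74


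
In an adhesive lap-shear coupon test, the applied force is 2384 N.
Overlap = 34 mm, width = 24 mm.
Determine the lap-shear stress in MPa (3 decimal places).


stress = F / (overlap * width)
= 2384 / (34 * 24)
= 2.922 MPa

2.922


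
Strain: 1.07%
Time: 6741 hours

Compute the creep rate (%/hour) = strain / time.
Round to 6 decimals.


Creep rate = 1.07 / 6741
= 0.000159 %/h

0.000159


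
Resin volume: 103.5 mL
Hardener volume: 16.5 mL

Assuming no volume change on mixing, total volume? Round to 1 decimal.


V_total = 103.5 + 16.5 = 120.0 mL

120.0


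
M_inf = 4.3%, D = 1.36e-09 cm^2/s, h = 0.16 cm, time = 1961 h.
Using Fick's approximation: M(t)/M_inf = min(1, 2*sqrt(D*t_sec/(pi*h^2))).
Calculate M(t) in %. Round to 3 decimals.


t = 7059600 s
ratio = min(1, 2*sqrt(1.36e-09*7059600/(pi*0.0256)))
= 0.691026
M(t) = 4.3 * 0.691026 = 2.971%

2.971


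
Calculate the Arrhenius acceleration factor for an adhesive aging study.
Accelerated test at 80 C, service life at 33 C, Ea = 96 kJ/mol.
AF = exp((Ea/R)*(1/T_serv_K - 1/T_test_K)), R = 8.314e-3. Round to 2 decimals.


T_test = 353.15 K, T_serv = 306.15 K
Ea/R = 96 / 0.008314 = 11546.79
AF = exp(11546.79 * (1/306.15 - 1/353.15))
= 151.34

151.34


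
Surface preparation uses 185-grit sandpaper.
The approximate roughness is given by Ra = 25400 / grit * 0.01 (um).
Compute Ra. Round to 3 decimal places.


Ra = 25400 / 185 * 0.01
= 254 / 185
= 1.373 um

1.373


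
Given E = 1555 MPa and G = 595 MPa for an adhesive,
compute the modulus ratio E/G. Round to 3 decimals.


E/G ratio = 1555 / 595 = 2.613

2.613


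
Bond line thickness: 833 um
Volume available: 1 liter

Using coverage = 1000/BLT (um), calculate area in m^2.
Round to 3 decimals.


1 L = 1e6 mm^3, thickness = 833 um = 0.833 mm
Area = 1e6 / 0.833 mm^2 = (1e6 / 0.833) / 1e6 m^2 = 1000 / 833 m^2
= 1.200 m^2

1.200


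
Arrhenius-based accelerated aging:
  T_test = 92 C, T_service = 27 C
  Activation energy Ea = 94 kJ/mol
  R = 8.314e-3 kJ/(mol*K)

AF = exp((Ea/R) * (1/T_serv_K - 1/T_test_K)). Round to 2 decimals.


T_test_K = 365.15, T_serv_K = 300.15
AF = exp((94/8.314e-3) * (1/300.15 - 1/365.15))
= 816.76

816.76


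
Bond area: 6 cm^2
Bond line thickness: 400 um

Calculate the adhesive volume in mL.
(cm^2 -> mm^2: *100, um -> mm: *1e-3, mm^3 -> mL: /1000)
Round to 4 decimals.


V = 6*100 * 400*1e-3 / 1000
= 0.2400 mL

0.2400


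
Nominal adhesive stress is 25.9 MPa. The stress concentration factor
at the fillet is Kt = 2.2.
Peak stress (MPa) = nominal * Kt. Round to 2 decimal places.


Peak = 25.9 * 2.2 = 56.98 MPa

56.98


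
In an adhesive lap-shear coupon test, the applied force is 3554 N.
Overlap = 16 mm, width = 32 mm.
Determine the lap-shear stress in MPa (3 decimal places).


stress = F / (overlap * width)
= 3554 / (16 * 32)
= 6.941 MPa

6.941


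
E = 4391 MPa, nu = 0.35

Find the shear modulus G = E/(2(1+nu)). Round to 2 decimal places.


G = 4391 / (2 * 1.35)
= 1626.30 MPa

1626.30


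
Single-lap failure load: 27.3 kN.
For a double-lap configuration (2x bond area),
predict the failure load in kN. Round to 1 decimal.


Failure load = 27.3 * 2 = 54.6 kN

54.6


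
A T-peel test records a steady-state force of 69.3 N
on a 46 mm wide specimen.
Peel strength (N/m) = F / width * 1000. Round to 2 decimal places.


Peel strength = 69.3 / 46 * 1000
= 1506.52 N/m

1506.52


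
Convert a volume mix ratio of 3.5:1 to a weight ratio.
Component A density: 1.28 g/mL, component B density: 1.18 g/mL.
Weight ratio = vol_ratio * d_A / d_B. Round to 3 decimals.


= 3.5 * 1.28 / 1.18 = 3.797

3.797


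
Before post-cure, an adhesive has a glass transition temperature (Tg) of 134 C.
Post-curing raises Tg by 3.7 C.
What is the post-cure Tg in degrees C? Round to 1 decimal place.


Tg_post = Tg_base + delta_Tg
= 134 + 3.7
= 137.7 C

137.7


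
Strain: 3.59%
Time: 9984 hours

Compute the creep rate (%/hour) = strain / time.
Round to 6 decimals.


Creep rate = 3.59 / 9984
= 0.000360 %/h

0.000360


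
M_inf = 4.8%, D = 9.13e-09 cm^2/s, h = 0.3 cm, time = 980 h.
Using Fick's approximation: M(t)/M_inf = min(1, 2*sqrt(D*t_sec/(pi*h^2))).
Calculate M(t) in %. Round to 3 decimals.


t = 3528000 s
ratio = min(1, 2*sqrt(9.13e-09*3528000/(pi*0.0900)))
= 0.675046
M(t) = 4.8 * 0.675046 = 3.240%

3.240


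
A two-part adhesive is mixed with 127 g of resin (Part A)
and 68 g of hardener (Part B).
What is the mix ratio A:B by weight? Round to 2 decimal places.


Mix ratio = mass_A / mass_B
= 127 / 68
= 1.87

1.87


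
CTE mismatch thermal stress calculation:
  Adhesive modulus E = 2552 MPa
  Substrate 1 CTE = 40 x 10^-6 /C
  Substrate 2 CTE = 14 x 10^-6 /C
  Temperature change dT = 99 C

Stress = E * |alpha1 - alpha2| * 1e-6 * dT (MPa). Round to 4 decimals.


delta_alpha = |40 - 14| = 26 x 10^-6/C
Stress = 2552 * 26e-6 * 99
= 6.5688 MPa

6.5688


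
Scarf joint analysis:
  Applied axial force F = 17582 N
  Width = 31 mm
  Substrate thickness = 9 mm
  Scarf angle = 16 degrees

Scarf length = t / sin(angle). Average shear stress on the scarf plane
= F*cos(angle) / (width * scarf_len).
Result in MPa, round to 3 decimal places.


Scarf length = 9 / sin(16 deg) = 32.6516 mm
cos(16 deg) = 0.961262
Shear = 17582 * 0.961262 / (31 * 32.6516)
= 16.697 MPa

16.697


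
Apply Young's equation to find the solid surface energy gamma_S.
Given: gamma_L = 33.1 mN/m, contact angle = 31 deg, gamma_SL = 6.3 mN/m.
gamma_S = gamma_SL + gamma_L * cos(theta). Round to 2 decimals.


theta_rad = 31 * pi/180 = 0.541052
gamma_S = 6.3 + 33.1 * cos(0.541052)
= 34.67 mN/m

34.67


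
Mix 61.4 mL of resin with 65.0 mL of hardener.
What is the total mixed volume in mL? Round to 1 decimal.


Total = 61.4 + 65.0 = 126.4 mL

126.4


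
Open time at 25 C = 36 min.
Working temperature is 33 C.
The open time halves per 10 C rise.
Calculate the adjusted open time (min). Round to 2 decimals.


factor = 2^((33 - 25) / 10) = 1.7411
ot = 36 / 1.7411 = 20.68 min

20.68


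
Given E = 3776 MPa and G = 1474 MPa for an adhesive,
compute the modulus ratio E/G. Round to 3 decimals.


E/G ratio = 3776 / 1474 = 2.562

2.562


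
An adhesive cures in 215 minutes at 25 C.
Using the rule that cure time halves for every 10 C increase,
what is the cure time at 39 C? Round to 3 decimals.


Factor = 2^((39 - 25) / 10) = 2.6390
Cure time = 215 / 2.6390
= 81.470 minutes

81.470


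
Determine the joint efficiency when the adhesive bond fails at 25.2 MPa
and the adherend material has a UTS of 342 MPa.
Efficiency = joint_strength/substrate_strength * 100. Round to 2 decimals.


Joint efficiency = 25.2 / 342 * 100
= 7.37%

7.37


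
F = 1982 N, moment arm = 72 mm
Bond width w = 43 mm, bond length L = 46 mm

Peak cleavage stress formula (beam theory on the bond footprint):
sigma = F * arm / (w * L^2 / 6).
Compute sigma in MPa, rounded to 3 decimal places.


sigma = (1982 * 72) / (43 * 2116 / 6)
= 142704 * 6 / 90988
= 856224 / 90988
= 9.410 MPa

9.410


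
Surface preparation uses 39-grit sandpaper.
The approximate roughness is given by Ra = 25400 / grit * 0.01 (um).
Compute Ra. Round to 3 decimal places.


Ra = 25400 / 39 * 0.01
= 254 / 39
= 6.513 um

6.513


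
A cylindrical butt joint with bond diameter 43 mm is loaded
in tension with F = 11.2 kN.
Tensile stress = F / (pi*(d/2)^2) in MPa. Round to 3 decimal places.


Area = pi * (43/2)^2 = 1452.2012 mm^2
Stress = 11.2*1000 / 1452.2012
= 7.712 MPa

7.712


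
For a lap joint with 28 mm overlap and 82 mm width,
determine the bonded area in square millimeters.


Area = 28 * 82 = 2296 mm^2

2296


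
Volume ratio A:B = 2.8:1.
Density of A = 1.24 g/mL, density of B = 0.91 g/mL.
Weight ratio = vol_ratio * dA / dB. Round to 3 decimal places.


Wt ratio = 2.8 * 1.24 / 0.91
= 3.815

3.815


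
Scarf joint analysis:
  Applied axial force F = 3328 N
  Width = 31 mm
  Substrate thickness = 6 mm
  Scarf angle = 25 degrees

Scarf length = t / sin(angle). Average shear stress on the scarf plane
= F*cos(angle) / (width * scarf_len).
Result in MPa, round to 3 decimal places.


Scarf length = 6 / sin(25 deg) = 14.1972 mm
cos(25 deg) = 0.906308
Shear = 3328 * 0.906308 / (31 * 14.1972)
= 6.853 MPa

6.853


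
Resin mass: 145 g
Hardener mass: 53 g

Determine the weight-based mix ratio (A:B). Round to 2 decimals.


Ratio = 145 / 53 = 2.74

2.74


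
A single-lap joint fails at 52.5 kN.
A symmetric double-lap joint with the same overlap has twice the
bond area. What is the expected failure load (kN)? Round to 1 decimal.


Double-lap load = 2 * 52.5 = 105.0 kN

105.0


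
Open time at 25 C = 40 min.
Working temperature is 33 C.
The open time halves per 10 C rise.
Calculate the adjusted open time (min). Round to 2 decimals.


factor = 2^((33 - 25) / 10) = 1.7411
ot = 40 / 1.7411 = 22.97 min

22.97


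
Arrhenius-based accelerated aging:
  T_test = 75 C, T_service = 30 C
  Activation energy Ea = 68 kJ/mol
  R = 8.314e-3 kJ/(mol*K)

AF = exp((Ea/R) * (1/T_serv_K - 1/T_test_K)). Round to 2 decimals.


T_test_K = 348.15, T_serv_K = 303.15
AF = exp((68/8.314e-3) * (1/303.15 - 1/348.15))
= 32.70

32.70


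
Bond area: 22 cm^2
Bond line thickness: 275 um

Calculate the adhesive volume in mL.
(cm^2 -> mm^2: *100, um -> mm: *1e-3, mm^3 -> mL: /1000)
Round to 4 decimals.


V = 22*100 * 275*1e-3 / 1000
= 0.6050 mL

0.6050


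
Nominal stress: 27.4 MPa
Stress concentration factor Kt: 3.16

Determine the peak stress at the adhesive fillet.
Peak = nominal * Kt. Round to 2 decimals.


Peak stress = 27.4 * 3.16
= 86.58 MPa

86.58


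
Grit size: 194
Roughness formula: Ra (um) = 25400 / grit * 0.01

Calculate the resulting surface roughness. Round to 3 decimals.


Ra = 25400 / 194 * 0.01
= 1.309 um

1.309


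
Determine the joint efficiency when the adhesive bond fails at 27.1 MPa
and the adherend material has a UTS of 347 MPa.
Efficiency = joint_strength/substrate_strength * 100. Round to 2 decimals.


Joint efficiency = 27.1 / 347 * 100
= 7.81%

7.81


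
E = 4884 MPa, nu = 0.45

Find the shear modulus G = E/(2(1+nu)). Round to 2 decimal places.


G = 4884 / (2 * 1.45)
= 1684.14 MPa

1684.14


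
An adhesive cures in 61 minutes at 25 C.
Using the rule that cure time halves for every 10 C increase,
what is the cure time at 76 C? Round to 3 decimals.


Factor = 2^((76 - 25) / 10) = 34.2968
Cure time = 61 / 34.2968
= 1.779 minutes

1.779


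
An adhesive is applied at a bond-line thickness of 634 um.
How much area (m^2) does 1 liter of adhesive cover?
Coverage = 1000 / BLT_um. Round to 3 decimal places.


Coverage = 1000 / 634 = 1.577 m^2

1.577


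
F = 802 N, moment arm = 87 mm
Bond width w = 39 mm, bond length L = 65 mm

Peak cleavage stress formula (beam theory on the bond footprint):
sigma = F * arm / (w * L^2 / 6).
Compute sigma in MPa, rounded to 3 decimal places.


sigma = (802 * 87) / (39 * 4225 / 6)
= 69774 * 6 / 164775
= 418644 / 164775
= 2.541 MPa

2.541


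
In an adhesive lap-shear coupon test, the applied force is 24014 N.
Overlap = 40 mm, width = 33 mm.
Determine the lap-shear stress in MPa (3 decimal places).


stress = F / (overlap * width)
= 24014 / (40 * 33)
= 18.192 MPa

18.192


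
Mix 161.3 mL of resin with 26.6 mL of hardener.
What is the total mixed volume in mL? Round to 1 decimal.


Total = 161.3 + 26.6 = 187.9 mL

187.9


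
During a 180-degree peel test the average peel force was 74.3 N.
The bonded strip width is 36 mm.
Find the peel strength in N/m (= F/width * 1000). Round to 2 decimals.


Peel strength = F/width * 1000
= 74.3 / 36 * 1000
= 2063.89 N/m

2063.89


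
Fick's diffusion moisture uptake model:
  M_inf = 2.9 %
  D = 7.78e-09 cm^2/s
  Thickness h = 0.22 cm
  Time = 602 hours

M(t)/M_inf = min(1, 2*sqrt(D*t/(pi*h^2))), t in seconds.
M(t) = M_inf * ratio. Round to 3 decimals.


t_sec = 602 * 3600 = 2167200
ratio = 2*sqrt(7.78e-09*2167200/(pi*0.22^2))
= min(1, 0.665996)
= 0.665996
M(t) = 2.9 * 0.665996 = 1.931 %

1.931


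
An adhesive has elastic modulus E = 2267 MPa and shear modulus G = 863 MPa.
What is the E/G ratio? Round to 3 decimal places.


E/G = 2267 / 863 = 2.627

2.627


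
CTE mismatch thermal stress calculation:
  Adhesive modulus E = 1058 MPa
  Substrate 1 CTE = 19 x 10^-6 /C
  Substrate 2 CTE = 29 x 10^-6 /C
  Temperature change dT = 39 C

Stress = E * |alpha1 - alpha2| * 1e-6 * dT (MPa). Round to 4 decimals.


delta_alpha = |19 - 29| = 10 x 10^-6/C
Stress = 1058 * 10e-6 * 39
= 0.4126 MPa

0.4126


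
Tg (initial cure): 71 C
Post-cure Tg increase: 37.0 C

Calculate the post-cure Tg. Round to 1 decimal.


Post-cure Tg = 71 + 37.0 = 108.0 C

108.0


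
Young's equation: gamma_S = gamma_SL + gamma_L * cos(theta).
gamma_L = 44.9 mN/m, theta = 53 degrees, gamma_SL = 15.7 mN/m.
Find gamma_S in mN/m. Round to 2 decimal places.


cos(53 deg) = 0.601815
gamma_S = 15.7 + 44.9 * 0.601815
= 42.72 mN/m

42.72


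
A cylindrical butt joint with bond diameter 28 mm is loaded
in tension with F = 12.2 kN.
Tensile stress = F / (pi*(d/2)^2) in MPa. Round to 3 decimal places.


Area = pi * (28/2)^2 = 615.7522 mm^2
Stress = 12.2*1000 / 615.7522
= 19.813 MPa

19.813


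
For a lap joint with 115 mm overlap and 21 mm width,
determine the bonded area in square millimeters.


Area = 115 * 21 = 2415 mm^2

2415


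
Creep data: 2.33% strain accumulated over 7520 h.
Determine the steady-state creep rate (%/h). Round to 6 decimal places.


Rate = 2.33 / 7520 = 0.000310 %/h

0.000310


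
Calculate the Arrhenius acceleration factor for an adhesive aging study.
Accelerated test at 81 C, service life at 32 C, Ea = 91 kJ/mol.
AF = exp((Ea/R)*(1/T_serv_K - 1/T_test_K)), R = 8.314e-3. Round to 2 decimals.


T_test = 354.15 K, T_serv = 305.15 K
Ea/R = 91 / 0.008314 = 10945.39
AF = exp(10945.39 * (1/305.15 - 1/354.15))
= 142.99

142.99


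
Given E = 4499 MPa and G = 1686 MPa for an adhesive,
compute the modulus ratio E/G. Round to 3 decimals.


E/G ratio = 4499 / 1686 = 2.668

2.668


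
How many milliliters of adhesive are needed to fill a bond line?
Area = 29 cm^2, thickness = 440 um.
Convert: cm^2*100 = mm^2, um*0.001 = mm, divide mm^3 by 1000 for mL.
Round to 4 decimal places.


= (29 * 100) * (440 * 0.001) / 1000
= 1.2760 mL

1.2760


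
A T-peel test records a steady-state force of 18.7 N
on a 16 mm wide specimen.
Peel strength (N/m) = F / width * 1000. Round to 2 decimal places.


Peel strength = 18.7 / 16 * 1000
= 1168.75 N/m

1168.75


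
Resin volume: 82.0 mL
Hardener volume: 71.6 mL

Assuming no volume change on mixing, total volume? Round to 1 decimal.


V_total = 82.0 + 71.6 = 153.6 mL

153.6


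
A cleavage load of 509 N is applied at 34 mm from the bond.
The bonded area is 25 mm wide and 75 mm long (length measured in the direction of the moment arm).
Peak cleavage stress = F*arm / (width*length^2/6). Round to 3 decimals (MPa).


Moment = 509 * 34 = 17306 N*mm
Section modulus = 25 * 5625 / 6 = 140625 / 6 mm^3
Stress = 17306 / (140625 / 6) = 103836 / 140625
= 0.738 MPa

0.738


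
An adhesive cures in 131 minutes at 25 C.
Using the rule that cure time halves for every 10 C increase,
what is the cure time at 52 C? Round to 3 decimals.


Factor = 2^((52 - 25) / 10) = 6.4980
Cure time = 131 / 6.4980
= 20.160 minutes

20.160


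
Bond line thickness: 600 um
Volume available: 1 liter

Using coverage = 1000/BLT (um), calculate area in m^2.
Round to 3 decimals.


1 L = 1e6 mm^3, thickness = 600 um = 0.6 mm
Area = 1e6 / 0.6 mm^2 = (1e6 / 0.6) / 1e6 m^2 = 1000 / 600 m^2
= 1.667 m^2

1.667


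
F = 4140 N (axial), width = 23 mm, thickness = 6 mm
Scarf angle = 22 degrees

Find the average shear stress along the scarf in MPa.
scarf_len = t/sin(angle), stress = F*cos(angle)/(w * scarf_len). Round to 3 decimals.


scarf_len = 6/sin(22 deg) = 16.0168
cos(22 deg) = 0.927184
stress = 4140*0.927184/(23*16.0168) = 10.420 MPa

10.420


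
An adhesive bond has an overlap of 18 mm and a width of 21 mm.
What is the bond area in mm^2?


Bond area = overlap * width
= 18 * 21
= 378 mm^2

378


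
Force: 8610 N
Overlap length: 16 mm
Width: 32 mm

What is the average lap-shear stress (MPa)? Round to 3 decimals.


Average shear stress = F / (overlap * width)
= 8610 / (16 * 32)
= 16.816 MPa

16.816


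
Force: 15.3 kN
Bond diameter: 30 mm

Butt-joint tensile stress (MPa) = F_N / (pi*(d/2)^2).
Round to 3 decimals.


F_N = 15.3 * 1000 = 15300.0 N
A = pi*(15.0)^2 = 706.8583 mm^2
stress = 15300.0 / 706.8583 = 21.645 MPa

21.645


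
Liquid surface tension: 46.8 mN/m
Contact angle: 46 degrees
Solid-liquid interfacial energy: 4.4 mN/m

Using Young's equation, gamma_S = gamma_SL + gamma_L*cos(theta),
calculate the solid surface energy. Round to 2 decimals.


gamma_S = 4.4 + 46.8 * cos(46)
= 36.91 mN/m

36.91


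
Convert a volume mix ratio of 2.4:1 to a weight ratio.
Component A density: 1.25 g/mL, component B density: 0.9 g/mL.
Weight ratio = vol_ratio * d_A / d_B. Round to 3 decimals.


= 2.4 * 1.25 / 0.9 = 3.333

3.333


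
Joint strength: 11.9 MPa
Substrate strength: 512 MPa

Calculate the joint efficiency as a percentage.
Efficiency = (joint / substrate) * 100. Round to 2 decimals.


Efficiency = (11.9 / 512) * 100 = 2.32%

2.32


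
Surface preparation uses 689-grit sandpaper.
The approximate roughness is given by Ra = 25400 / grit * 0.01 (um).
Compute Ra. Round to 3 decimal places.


Ra = 25400 / 689 * 0.01
= 254 / 689
= 0.369 um

0.369


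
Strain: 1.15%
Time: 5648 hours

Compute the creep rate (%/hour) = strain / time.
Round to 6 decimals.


Creep rate = 1.15 / 5648
= 0.000204 %/h

0.000204


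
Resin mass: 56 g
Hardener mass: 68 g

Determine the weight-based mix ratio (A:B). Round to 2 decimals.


Ratio = 56 / 68 = 0.82

0.82


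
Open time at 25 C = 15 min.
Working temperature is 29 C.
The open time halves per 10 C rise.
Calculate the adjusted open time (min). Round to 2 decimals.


factor = 2^((29 - 25) / 10) = 1.3195
ot = 15 / 1.3195 = 11.37 min

11.37


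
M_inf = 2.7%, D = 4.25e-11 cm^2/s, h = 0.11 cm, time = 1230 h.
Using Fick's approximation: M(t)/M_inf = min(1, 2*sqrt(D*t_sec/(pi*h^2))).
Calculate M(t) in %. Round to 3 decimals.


t = 4428000 s
ratio = min(1, 2*sqrt(4.25e-11*4428000/(pi*0.0121)))
= 0.140722
M(t) = 2.7 * 0.140722 = 0.380%

0.380


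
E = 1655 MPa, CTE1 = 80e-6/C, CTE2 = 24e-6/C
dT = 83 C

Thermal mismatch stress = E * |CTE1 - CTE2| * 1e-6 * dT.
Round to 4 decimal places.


= 1655 * 56e-6 * 83
= 7.6924 MPa

7.6924


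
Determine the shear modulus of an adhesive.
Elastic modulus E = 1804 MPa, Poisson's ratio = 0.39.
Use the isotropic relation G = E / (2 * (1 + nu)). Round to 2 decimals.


G = 1804 / (2*(1+0.39)) = 1804 / 2.78
= 648.92 MPa

648.92


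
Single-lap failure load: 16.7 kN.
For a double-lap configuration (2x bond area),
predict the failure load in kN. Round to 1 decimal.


Failure load = 16.7 * 2 = 33.4 kN

33.4


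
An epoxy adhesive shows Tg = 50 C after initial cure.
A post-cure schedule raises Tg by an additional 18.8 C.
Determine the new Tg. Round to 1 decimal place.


New Tg = 50 + 18.8
= 68.8 C

68.8


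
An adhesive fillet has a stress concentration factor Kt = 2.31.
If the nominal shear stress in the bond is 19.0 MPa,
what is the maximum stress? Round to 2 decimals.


Max stress = 19.0 * 2.31 = 43.89 MPa

43.89


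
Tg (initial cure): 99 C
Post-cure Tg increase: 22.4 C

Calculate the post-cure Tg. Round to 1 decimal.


Post-cure Tg = 99 + 22.4 = 121.4 C

121.4


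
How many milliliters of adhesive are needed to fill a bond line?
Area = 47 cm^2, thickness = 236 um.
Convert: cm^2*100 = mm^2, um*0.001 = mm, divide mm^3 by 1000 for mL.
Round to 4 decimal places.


= (47 * 100) * (236 * 0.001) / 1000
= 1.1092 mL

1.1092


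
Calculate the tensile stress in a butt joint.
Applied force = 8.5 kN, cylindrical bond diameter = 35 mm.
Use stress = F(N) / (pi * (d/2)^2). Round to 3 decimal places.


A = pi * 17.5^2 = 962.1128 mm^2
sigma = 8500.0 / 962.1128 = 8.835 MPa

8.835


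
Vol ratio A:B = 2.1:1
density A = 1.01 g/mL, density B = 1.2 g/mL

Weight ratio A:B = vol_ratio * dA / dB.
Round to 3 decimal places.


Weight ratio = 2.1 * 1.01 / 1.2
= 1.768

1.768


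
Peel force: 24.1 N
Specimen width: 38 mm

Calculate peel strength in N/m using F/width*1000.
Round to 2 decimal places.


Peel strength = 24.1 / 38 * 1000 = 634.21 N/m

634.21


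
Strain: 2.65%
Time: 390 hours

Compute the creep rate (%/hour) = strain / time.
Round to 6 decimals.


Creep rate = 2.65 / 390
= 0.006795 %/h

0.006795


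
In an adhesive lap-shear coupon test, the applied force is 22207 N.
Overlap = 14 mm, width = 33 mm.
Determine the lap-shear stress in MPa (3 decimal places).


stress = F / (overlap * width)
= 22207 / (14 * 33)
= 48.067 MPa

48.067


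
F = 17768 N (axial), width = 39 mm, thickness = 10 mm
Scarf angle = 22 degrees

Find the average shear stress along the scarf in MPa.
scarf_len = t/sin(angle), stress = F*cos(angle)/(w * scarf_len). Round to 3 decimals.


scarf_len = 10/sin(22 deg) = 26.6947
cos(22 deg) = 0.927184
stress = 17768*0.927184/(39*26.6947) = 15.824 MPa

15.824


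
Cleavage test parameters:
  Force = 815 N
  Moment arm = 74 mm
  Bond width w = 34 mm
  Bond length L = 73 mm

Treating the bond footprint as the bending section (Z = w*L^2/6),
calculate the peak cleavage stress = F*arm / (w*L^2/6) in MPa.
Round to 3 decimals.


M = 815 * 74 = 60310 N*mm
Z = 34 * 73^2 / 6 = 181186 / 6 mm^3
sigma = M / Z = 6 * 60310 / 181186 = 361860 / 181186
= 1.997 MPa

1.997


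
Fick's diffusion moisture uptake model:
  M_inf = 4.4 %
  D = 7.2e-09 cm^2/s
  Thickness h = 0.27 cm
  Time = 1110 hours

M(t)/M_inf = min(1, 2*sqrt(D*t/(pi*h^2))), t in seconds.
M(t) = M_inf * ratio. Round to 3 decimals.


t_sec = 1110 * 3600 = 3996000
ratio = 2*sqrt(7.2e-09*3996000/(pi*0.27^2))
= min(1, 0.708876)
= 0.708876
M(t) = 4.4 * 0.708876 = 3.119 %

3.119


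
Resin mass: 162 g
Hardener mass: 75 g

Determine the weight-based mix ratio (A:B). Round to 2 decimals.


Ratio = 162 / 75 = 2.16

2.16


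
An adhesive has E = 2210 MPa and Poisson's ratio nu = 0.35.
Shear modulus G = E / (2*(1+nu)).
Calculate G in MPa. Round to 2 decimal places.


G = 2210 / (2*(1+0.35))
= 2210 / 2.70
= 818.52 MPa

818.52


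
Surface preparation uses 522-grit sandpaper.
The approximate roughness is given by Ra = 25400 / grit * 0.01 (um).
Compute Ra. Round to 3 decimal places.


Ra = 25400 / 522 * 0.01
= 254 / 522
= 0.487 um

0.487


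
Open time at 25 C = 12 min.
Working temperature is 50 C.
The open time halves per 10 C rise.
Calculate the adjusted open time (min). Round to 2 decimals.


factor = 2^((50 - 25) / 10) = 5.6569
ot = 12 / 5.6569 = 2.12 min

2.12


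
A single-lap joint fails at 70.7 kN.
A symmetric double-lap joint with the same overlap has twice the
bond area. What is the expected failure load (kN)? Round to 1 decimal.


Double-lap load = 2 * 70.7 = 141.4 kN

141.4


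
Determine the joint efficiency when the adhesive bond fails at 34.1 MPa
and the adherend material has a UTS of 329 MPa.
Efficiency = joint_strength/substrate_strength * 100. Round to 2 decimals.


Joint efficiency = 34.1 / 329 * 100
= 10.36%

10.36


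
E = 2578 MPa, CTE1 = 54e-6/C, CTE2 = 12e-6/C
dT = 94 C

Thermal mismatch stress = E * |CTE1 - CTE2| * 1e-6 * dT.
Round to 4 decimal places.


= 2578 * 42e-6 * 94
= 10.1779 MPa

10.1779


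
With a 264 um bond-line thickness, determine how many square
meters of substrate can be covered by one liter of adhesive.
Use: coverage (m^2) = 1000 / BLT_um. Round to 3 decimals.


Coverage = 1000 / 264 = 3.788 m^2

3.788


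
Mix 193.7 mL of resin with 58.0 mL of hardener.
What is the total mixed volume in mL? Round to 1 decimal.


Total = 193.7 + 58.0 = 251.7 mL

251.7


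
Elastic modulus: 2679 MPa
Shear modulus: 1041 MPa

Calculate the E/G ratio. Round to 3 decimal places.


E / G = 2679 / 1041 = 2.573

2.573


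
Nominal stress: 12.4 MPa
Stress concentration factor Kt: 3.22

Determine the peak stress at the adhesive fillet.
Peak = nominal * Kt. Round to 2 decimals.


Peak stress = 12.4 * 3.22
= 39.93 MPa

39.93


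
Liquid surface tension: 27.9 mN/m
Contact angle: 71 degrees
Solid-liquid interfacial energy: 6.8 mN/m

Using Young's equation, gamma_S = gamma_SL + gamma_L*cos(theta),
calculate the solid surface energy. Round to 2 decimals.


gamma_S = 6.8 + 27.9 * cos(71)
= 15.88 mN/m

15.88


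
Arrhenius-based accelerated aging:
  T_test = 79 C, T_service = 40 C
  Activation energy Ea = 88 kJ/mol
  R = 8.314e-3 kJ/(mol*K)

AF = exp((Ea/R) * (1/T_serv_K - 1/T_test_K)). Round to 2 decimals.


T_test_K = 352.15, T_serv_K = 313.15
AF = exp((88/8.314e-3) * (1/313.15 - 1/352.15))
= 42.24

42.24


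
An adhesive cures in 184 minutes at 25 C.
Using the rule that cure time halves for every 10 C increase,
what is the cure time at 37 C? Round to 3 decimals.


Factor = 2^((37 - 25) / 10) = 2.2974
Cure time = 184 / 2.2974
= 80.091 minutes

80.091


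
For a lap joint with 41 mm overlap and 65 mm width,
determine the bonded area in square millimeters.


Area = 41 * 65 = 2665 mm^2

2665


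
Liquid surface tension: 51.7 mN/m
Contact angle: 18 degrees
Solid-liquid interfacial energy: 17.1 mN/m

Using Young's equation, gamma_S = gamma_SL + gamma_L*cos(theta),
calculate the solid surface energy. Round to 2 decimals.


gamma_S = 17.1 + 51.7 * cos(18)
= 66.27 mN/m

66.27


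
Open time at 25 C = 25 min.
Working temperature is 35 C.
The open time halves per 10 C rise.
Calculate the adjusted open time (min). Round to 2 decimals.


factor = 2^((35 - 25) / 10) = 2.0000
ot = 25 / 2.0000 = 12.50 min

12.50


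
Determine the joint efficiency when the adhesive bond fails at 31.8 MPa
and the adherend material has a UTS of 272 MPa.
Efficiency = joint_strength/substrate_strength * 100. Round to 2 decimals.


Joint efficiency = 31.8 / 272 * 100
= 11.69%

11.69


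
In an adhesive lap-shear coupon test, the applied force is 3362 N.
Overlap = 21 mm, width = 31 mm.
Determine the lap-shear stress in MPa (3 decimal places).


stress = F / (overlap * width)
= 3362 / (21 * 31)
= 5.164 MPa

5.164
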